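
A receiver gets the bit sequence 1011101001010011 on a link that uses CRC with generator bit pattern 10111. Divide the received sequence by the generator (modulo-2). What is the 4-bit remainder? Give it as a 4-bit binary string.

Modulo-2 division of 1011101001010011 by 10111:
  pos 0: 10111 XOR 10111 = 00000
  pos 6: 10010 XOR 10111 = 00101
  pos 8: 10110 XOR 10111 = 00001
Remainder = 1011 (nonzero — an error is detected).

1011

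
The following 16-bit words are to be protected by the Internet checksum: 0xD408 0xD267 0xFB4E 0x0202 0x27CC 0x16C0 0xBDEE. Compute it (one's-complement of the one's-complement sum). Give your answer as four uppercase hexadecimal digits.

5FC3

One's-complement addition (fold any carry out of bit 15 back into bit 0):
  0xD408 + 0xD267 = 0x1A66F → wrap carry → 0xA670
  0xA670 + 0xFB4E = 0x1A1BE → wrap carry → 0xA1BF
  0xA1BF + 0x0202 = 0x0A3C1
  0xA3C1 + 0x27CC = 0x0CB8D
  0xCB8D + 0x16C0 = 0x0E24D
  0xE24D + 0xBDEE = 0x1A03B → wrap carry → 0xA03C
One's-complement sum = 0xA03C.
Checksum = ~0xA03C & 0xFFFF = 0x5FC3.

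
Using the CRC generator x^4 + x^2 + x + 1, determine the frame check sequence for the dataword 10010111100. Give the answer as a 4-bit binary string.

1010

Append 4 zeros: 100101111000000. Divide by 10111 (XOR where the leading bit is 1):
  pos 0: 10010 XOR 10111 = 00101
  pos 2: 10111 XOR 10111 = 00000
  pos 7: 11000 XOR 10111 = 01111
  pos 8: 11110 XOR 10111 = 01001
  pos 9: 10010 XOR 10111 = 00101
Remainder (last 4 bits) = 1010. This is the CRC / FCS.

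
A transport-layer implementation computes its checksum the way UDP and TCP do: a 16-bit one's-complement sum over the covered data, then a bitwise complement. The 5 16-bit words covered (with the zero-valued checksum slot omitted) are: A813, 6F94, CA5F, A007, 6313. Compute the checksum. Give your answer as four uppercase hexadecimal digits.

One's-complement addition (fold any carry out of bit 15 back into bit 0):
  0xA813 + 0x6F94 = 0x117A7 → wrap carry → 0x17A8
  0x17A8 + 0xCA5F = 0x0E207
  0xE207 + 0xA007 = 0x1820E → wrap carry → 0x820F
  0x820F + 0x6313 = 0x0E522
One's-complement sum = 0xE522.
Checksum = ~0xE522 & 0xFFFF = 0x1ADD.

1ADD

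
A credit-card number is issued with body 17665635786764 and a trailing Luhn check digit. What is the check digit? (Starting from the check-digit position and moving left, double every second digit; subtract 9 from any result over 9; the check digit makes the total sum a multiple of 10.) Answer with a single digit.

4

Partial digits right→left: 4 6 7 6 8 7 5 3 6 5 6 6 7 1
Double every second digit counting from the check-digit position (so the 1st, 3rd, 5th, ... of the partial from the right).
  doubled (with −9 where >9): 8 5 7 1 3 3 5 → sum 32
  kept as-is: 6 6 7 3 5 6 1 → sum 34
Total = 32 + 34 = 66.
Check digit = (10 − (66 mod 10)) mod 10 = 4.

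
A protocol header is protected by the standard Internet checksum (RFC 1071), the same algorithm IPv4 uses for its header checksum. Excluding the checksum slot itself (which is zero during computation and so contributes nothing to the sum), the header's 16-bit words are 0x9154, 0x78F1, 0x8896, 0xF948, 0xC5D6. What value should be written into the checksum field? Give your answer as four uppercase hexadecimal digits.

One's-complement addition (fold any carry out of bit 15 back into bit 0):
  0x9154 + 0x78F1 = 0x10A45 → wrap carry → 0x0A46
  0x0A46 + 0x8896 = 0x092DC
  0x92DC + 0xF948 = 0x18C24 → wrap carry → 0x8C25
  0x8C25 + 0xC5D6 = 0x151FB → wrap carry → 0x51FC
One's-complement sum = 0x51FC.
Checksum = ~0x51FC & 0xFFFF = 0xAE03.

AE03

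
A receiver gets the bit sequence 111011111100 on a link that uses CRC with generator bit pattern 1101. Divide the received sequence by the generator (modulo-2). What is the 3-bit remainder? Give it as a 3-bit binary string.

Modulo-2 division of 111011111100 by 1101:
  pos 0: 1110 XOR 1101 = 0011
  pos 2: 1111 XOR 1101 = 0010
  pos 4: 1011 XOR 1101 = 0110
  pos 5: 1101 XOR 1101 = 0000
Remainder = 100 (nonzero — an error is detected).

100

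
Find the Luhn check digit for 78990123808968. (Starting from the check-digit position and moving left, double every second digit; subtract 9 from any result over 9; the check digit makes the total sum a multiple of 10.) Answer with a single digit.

Partial digits right→left: 8 6 9 8 0 8 3 2 1 0 9 9 8 7
Double every second digit counting from the check-digit position (so the 1st, 3rd, 5th, ... of the partial from the right).
  doubled (with −9 where >9): 7 9 0 6 2 9 7 → sum 40
  kept as-is: 6 8 8 2 0 9 7 → sum 40
Total = 40 + 40 = 80.
Check digit = (10 − (80 mod 10)) mod 10 = 0.

0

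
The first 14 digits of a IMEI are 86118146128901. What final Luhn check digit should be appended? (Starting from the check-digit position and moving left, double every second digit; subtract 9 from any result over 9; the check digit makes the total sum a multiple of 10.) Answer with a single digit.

5

Partial digits right→left: 1 0 9 8 2 1 6 4 1 8 1 1 6 8
Double every second digit counting from the check-digit position (so the 1st, 3rd, 5th, ... of the partial from the right).
  doubled (with −9 where >9): 2 9 4 3 2 2 3 → sum 25
  kept as-is: 0 8 1 4 8 1 8 → sum 30
Total = 25 + 30 = 55.
Check digit = (10 − (55 mod 10)) mod 10 = 5.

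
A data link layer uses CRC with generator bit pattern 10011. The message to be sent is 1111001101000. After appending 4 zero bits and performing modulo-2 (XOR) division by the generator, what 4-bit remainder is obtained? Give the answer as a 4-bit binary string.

0001

Append 4 zeros: 11110011010000000. Divide by 10011 (XOR where the leading bit is 1):
  pos 0: 11110 XOR 10011 = 01101
  pos 1: 11010 XOR 10011 = 01001
  pos 2: 10011 XOR 10011 = 00000
  pos 7: 10100 XOR 10011 = 00111
  pos 9: 11100 XOR 10011 = 01111
  pos 10: 11110 XOR 10011 = 01101
  pos 11: 11010 XOR 10011 = 01001
  pos 12: 10010 XOR 10011 = 00001
Remainder (last 4 bits) = 0001. This is the CRC / FCS.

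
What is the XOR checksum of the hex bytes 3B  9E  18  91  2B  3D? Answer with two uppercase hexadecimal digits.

3A

XOR the bytes together:
  start with 0x3B
  0x3B ⊕ 0x9E = 0xA5
  0xA5 ⊕ 0x18 = 0xBD
  0xBD ⊕ 0x91 = 0x2C
  0x2C ⊕ 0x2B = 0x07
  0x07 ⊕ 0x3D = 0x3A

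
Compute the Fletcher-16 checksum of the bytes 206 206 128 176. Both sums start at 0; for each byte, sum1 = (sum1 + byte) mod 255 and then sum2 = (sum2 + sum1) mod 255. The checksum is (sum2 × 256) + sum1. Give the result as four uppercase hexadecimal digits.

59CE

Running sums (mod 255):
  after byte 0 (206): sum1=206, sum2=206
  after byte 1 (206): sum1=157, sum2=108
  after byte 2 (128): sum1=30, sum2=138
  after byte 3 (176): sum1=206, sum2=89
Checksum = sum2·256 + sum1 = 89·256 + 206 = 22990 = 0x59CE.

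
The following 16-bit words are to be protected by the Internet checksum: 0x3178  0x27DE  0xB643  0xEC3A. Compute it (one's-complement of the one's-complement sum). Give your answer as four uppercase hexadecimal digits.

One's-complement addition (fold any carry out of bit 15 back into bit 0):
  0x3178 + 0x27DE = 0x05956
  0x5956 + 0xB643 = 0x10F99 → wrap carry → 0x0F9A
  0x0F9A + 0xEC3A = 0x0FBD4
One's-complement sum = 0xFBD4.
Checksum = ~0xFBD4 & 0xFFFF = 0x042B.

042B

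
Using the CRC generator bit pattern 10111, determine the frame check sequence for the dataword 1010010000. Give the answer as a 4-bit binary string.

Append 4 zeros: 10100100000000. Divide by 10111 (XOR where the leading bit is 1):
  pos 0: 10100 XOR 10111 = 00011
  pos 3: 11100 XOR 10111 = 01011
  pos 4: 10110 XOR 10111 = 00001
  pos 8: 10000 XOR 10111 = 00111
Remainder (last 4 bits) = 1110. This is the CRC / FCS.

1110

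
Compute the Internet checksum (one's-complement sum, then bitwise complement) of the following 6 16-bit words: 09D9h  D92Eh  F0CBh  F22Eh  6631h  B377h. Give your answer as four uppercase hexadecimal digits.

2054

One's-complement addition (fold any carry out of bit 15 back into bit 0):
  0x09D9 + 0xD92E = 0x0E307
  0xE307 + 0xF0CB = 0x1D3D2 → wrap carry → 0xD3D3
  0xD3D3 + 0xF22E = 0x1C601 → wrap carry → 0xC602
  0xC602 + 0x6631 = 0x12C33 → wrap carry → 0x2C34
  0x2C34 + 0xB377 = 0x0DFAB
One's-complement sum = 0xDFAB.
Checksum = ~0xDFAB & 0xFFFF = 0x2054.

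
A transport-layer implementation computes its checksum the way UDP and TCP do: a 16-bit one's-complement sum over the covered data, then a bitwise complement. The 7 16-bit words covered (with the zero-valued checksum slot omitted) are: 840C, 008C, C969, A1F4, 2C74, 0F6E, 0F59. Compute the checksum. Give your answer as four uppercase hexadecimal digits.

C4CD

One's-complement addition (fold any carry out of bit 15 back into bit 0):
  0x840C + 0x008C = 0x08498
  0x8498 + 0xC969 = 0x14E01 → wrap carry → 0x4E02
  0x4E02 + 0xA1F4 = 0x0EFF6
  0xEFF6 + 0x2C74 = 0x11C6A → wrap carry → 0x1C6B
  0x1C6B + 0x0F6E = 0x02BD9
  0x2BD9 + 0x0F59 = 0x03B32
One's-complement sum = 0x3B32.
Checksum = ~0x3B32 & 0xFFFF = 0xC4CD.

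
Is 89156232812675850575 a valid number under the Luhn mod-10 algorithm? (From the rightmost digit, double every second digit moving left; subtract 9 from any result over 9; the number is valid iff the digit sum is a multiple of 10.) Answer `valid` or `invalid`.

invalid

From the right, keep odd positions and double even positions (subtract 9 from any doubled value over 9):
  doubled (positions 2,4,...): 5 0 7 5 4 7 6 3 2 7 → sum 46
  kept (positions 1,3,...): 5 5 5 5 6 1 2 2 5 9 → sum 45
Total = 91.
91 mod 10 = 1, so the number is invalid.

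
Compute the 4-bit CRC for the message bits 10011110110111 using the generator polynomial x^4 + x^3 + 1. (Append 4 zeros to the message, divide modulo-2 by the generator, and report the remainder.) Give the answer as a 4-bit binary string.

0110

Append 4 zeros: 100111101101110000. Divide by 11001 (XOR where the leading bit is 1):
  pos 0: 10011 XOR 11001 = 01010
  pos 1: 10101 XOR 11001 = 01100
  pos 2: 11001 XOR 11001 = 00000
  pos 8: 11011 XOR 11001 = 00010
  pos 11: 10100 XOR 11001 = 01101
  pos 12: 11010 XOR 11001 = 00011
Remainder (last 4 bits) = 0110. This is the CRC / FCS.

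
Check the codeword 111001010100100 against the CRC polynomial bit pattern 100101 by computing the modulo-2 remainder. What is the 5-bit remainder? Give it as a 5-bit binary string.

00000

Modulo-2 division of 111001010100100 by 100101:
  pos 0: 111001 XOR 100101 = 011100
  pos 1: 111000 XOR 100101 = 011101
  pos 2: 111011 XOR 100101 = 011110
  pos 3: 111100 XOR 100101 = 011001
  pos 4: 110011 XOR 100101 = 010110
  pos 5: 101100 XOR 100101 = 001001
  pos 7: 100101 XOR 100101 = 000000
Remainder = 00000 (zero — the frame passes the CRC check).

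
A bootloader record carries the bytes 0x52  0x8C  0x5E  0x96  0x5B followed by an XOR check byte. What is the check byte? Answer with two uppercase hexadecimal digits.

XOR the bytes together:
  start with 0x52
  0x52 ⊕ 0x8C = 0xDE
  0xDE ⊕ 0x5E = 0x80
  0x80 ⊕ 0x96 = 0x16
  0x16 ⊕ 0x5B = 0x4D

4D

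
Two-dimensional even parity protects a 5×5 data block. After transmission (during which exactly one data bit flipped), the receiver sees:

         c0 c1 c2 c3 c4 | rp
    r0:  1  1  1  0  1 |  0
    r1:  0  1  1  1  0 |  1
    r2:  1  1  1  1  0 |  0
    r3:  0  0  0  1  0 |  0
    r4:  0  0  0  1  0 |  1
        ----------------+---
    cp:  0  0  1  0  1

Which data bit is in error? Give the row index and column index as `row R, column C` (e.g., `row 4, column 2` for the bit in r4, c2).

row 3, column 1

Recompute each row's even parity and compare to rp:
  r0: data parity 0, sent rp 0 → ok
  r1: data parity 1, sent rp 1 → ok
  r2: data parity 0, sent rp 0 → ok
  r3: data parity 1, sent rp 0 → mismatch
  r4: data parity 1, sent rp 1 → ok
Recompute each column's even parity and compare to cp:
  c0: data parity 0, sent cp 0 → ok
  c1: data parity 1, sent cp 0 → mismatch
  c2: data parity 1, sent cp 1 → ok
  c3: data parity 0, sent cp 0 → ok
  c4: data parity 1, sent cp 1 → ok
Exactly one row (r3) and one column (c1) fail → the flipped bit is at their intersection.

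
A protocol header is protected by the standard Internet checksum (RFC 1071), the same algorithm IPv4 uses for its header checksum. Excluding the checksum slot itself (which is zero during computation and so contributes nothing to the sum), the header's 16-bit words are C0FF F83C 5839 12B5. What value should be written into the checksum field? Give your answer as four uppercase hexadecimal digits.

One's-complement addition (fold any carry out of bit 15 back into bit 0):
  0xC0FF + 0xF83C = 0x1B93B → wrap carry → 0xB93C
  0xB93C + 0x5839 = 0x11175 → wrap carry → 0x1176
  0x1176 + 0x12B5 = 0x0242B
One's-complement sum = 0x242B.
Checksum = ~0x242B & 0xFFFF = 0xDBD4.

DBD4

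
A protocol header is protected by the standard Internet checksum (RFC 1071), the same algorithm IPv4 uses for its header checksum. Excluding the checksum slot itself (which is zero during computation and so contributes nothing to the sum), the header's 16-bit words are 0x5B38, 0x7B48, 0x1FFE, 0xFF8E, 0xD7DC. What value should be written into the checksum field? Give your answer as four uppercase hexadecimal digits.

One's-complement addition (fold any carry out of bit 15 back into bit 0):
  0x5B38 + 0x7B48 = 0x0D680
  0xD680 + 0x1FFE = 0x0F67E
  0xF67E + 0xFF8E = 0x1F60C → wrap carry → 0xF60D
  0xF60D + 0xD7DC = 0x1CDE9 → wrap carry → 0xCDEA
One's-complement sum = 0xCDEA.
Checksum = ~0xCDEA & 0xFFFF = 0x3215.

3215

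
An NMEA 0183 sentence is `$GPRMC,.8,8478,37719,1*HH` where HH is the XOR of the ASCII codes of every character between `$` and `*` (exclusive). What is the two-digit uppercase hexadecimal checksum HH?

54

XOR the ASCII codes of the payload characters:
  'G' = 0x47 → acc = 0x47
  'P' = 0x50 → acc = 0x17
  'R' = 0x52 → acc = 0x45
  'M' = 0x4D → acc = 0x08
  'C' = 0x43 → acc = 0x4B
  ',' = 0x2C → acc = 0x67
  '.' = 0x2E → acc = 0x49
  '8' = 0x38 → acc = 0x71
  ',' = 0x2C → acc = 0x5D
  '8' = 0x38 → acc = 0x65
  '4' = 0x34 → acc = 0x51
  '7' = 0x37 → acc = 0x66
  '8' = 0x38 → acc = 0x5E
  ',' = 0x2C → acc = 0x72
  '3' = 0x33 → acc = 0x41
  '7' = 0x37 → acc = 0x76
  '7' = 0x37 → acc = 0x41
  '1' = 0x31 → acc = 0x70
  '9' = 0x39 → acc = 0x49
  ',' = 0x2C → acc = 0x65
  '1' = 0x31 → acc = 0x54
Checksum = 0x54.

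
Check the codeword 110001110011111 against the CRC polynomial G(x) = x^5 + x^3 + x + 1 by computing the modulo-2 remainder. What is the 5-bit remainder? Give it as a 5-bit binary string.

Modulo-2 division of 110001110011111 by 101011:
  pos 0: 110001 XOR 101011 = 011010
  pos 1: 110101 XOR 101011 = 011110
  pos 2: 111101 XOR 101011 = 010110
  pos 3: 101100 XOR 101011 = 000111
  pos 6: 111011 XOR 101011 = 010000
  pos 7: 100001 XOR 101011 = 001010
  pos 9: 101011 XOR 101011 = 000000
Remainder = 00000 (zero — the frame passes the CRC check).

00000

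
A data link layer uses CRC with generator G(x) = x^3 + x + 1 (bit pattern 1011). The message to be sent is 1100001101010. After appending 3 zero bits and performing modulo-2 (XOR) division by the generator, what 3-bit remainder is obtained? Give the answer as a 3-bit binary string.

Append 3 zeros: 1100001101010000. Divide by 1011 (XOR where the leading bit is 1):
  pos 0: 1100 XOR 1011 = 0111
  pos 1: 1110 XOR 1011 = 0101
  pos 2: 1010 XOR 1011 = 0001
  pos 5: 1110 XOR 1011 = 0101
  pos 6: 1011 XOR 1011 = 0000
  pos 11: 1000 XOR 1011 = 0011
Remainder (last 3 bits) = 110. This is the CRC / FCS.

110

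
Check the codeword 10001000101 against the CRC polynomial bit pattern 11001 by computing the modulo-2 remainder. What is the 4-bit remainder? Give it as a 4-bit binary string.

0000

Modulo-2 division of 10001000101 by 11001:
  pos 0: 10001 XOR 11001 = 01000
  pos 1: 10000 XOR 11001 = 01001
  pos 2: 10010 XOR 11001 = 01011
  pos 3: 10110 XOR 11001 = 01111
  pos 4: 11111 XOR 11001 = 00110
  pos 6: 11001 XOR 11001 = 00000
Remainder = 0000 (zero — the frame passes the CRC check).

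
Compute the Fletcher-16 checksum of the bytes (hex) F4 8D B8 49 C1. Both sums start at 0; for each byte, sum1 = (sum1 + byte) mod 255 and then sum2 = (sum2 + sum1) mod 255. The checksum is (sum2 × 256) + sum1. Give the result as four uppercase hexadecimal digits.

Running sums (mod 255):
  after byte 0 (F4): sum1=244, sum2=244
  after byte 1 (8D): sum1=130, sum2=119
  after byte 2 (B8): sum1=59, sum2=178
  after byte 3 (49): sum1=132, sum2=55
  after byte 4 (C1): sum1=70, sum2=125
Checksum = sum2·256 + sum1 = 125·256 + 70 = 32070 = 0x7D46.

7D46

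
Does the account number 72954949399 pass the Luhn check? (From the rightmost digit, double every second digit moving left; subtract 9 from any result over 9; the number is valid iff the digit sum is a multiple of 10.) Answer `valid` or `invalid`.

invalid

From the right, keep odd positions and double even positions (subtract 9 from any doubled value over 9):
  doubled (positions 2,4,...): 9 9 9 1 4 → sum 32
  kept (positions 1,3,...): 9 3 4 4 9 7 → sum 36
Total = 68.
68 mod 10 = 8, so the number is invalid.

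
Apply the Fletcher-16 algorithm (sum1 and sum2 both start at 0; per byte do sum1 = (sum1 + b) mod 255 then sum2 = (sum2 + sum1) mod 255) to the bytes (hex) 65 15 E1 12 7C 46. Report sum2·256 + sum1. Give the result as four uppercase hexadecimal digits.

Running sums (mod 255):
  after byte 0 (65): sum1=101, sum2=101
  after byte 1 (15): sum1=122, sum2=223
  after byte 2 (E1): sum1=92, sum2=60
  after byte 3 (12): sum1=110, sum2=170
  after byte 4 (7C): sum1=234, sum2=149
  after byte 5 (46): sum1=49, sum2=198
Checksum = sum2·256 + sum1 = 198·256 + 49 = 50737 = 0xC631.

C631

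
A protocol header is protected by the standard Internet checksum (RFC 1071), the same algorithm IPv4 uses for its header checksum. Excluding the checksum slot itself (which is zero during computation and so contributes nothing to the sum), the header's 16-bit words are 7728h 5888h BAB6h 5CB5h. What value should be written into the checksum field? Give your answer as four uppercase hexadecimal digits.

One's-complement addition (fold any carry out of bit 15 back into bit 0):
  0x7728 + 0x5888 = 0x0CFB0
  0xCFB0 + 0xBAB6 = 0x18A66 → wrap carry → 0x8A67
  0x8A67 + 0x5CB5 = 0x0E71C
One's-complement sum = 0xE71C.
Checksum = ~0xE71C & 0xFFFF = 0x18E3.

18E3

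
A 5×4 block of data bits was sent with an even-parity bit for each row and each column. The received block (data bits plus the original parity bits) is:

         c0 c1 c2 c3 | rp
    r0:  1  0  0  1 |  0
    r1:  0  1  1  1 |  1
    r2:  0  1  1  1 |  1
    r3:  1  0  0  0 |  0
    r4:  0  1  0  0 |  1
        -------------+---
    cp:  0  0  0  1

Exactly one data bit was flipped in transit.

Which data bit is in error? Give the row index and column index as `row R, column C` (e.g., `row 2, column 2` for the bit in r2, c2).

row 3, column 1

Recompute each row's even parity and compare to rp:
  r0: data parity 0, sent rp 0 → ok
  r1: data parity 1, sent rp 1 → ok
  r2: data parity 1, sent rp 1 → ok
  r3: data parity 1, sent rp 0 → mismatch
  r4: data parity 1, sent rp 1 → ok
Recompute each column's even parity and compare to cp:
  c0: data parity 0, sent cp 0 → ok
  c1: data parity 1, sent cp 0 → mismatch
  c2: data parity 0, sent cp 0 → ok
  c3: data parity 1, sent cp 1 → ok
Exactly one row (r3) and one column (c1) fail → the flipped bit is at their intersection.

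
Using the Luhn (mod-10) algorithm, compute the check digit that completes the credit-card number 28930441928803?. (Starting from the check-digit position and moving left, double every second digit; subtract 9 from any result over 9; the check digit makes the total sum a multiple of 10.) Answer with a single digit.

Partial digits right→left: 3 0 8 8 2 9 1 4 4 0 3 9 8 2
Double every second digit counting from the check-digit position (so the 1st, 3rd, 5th, ... of the partial from the right).
  doubled (with −9 where >9): 6 7 4 2 8 6 7 → sum 40
  kept as-is: 0 8 9 4 0 9 2 → sum 32
Total = 40 + 32 = 72.
Check digit = (10 − (72 mod 10)) mod 10 = 8.

8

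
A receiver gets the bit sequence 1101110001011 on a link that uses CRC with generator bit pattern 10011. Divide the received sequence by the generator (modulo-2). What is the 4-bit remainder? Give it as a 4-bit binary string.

Modulo-2 division of 1101110001011 by 10011:
  pos 0: 11011 XOR 10011 = 01000
  pos 1: 10001 XOR 10011 = 00010
  pos 4: 10000 XOR 10011 = 00011
  pos 7: 11101 XOR 10011 = 01110
  pos 8: 11101 XOR 10011 = 01110
Remainder = 1110 (nonzero — an error is detected).

1110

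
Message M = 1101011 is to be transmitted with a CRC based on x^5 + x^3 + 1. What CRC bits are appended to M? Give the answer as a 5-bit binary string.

Append 5 zeros: 110101100000. Divide by 101001 (XOR where the leading bit is 1):
  pos 0: 110101 XOR 101001 = 011100
  pos 1: 111001 XOR 101001 = 010000
  pos 2: 100000 XOR 101001 = 001001
  pos 4: 100100 XOR 101001 = 001101
  pos 6: 110100 XOR 101001 = 011101
Remainder (last 5 bits) = 11101. This is the CRC / FCS.

11101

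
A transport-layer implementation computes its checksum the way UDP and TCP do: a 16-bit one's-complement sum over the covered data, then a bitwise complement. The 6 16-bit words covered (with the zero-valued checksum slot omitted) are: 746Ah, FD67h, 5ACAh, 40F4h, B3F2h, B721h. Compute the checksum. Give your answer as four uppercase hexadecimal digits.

875A

One's-complement addition (fold any carry out of bit 15 back into bit 0):
  0x746A + 0xFD67 = 0x171D1 → wrap carry → 0x71D2
  0x71D2 + 0x5ACA = 0x0CC9C
  0xCC9C + 0x40F4 = 0x10D90 → wrap carry → 0x0D91
  0x0D91 + 0xB3F2 = 0x0C183
  0xC183 + 0xB721 = 0x178A4 → wrap carry → 0x78A5
One's-complement sum = 0x78A5.
Checksum = ~0x78A5 & 0xFFFF = 0x875A.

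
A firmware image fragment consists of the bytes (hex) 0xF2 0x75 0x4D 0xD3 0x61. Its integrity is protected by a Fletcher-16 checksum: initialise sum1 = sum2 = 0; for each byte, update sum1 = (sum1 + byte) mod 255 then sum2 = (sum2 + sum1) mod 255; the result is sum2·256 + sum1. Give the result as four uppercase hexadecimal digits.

85EA

Running sums (mod 255):
  after byte 0 (0xF2): sum1=242, sum2=242
  after byte 1 (0x75): sum1=104, sum2=91
  after byte 2 (0x4D): sum1=181, sum2=17
  after byte 3 (0xD3): sum1=137, sum2=154
  after byte 4 (0x61): sum1=234, sum2=133
Checksum = sum2·256 + sum1 = 133·256 + 234 = 34282 = 0x85EA.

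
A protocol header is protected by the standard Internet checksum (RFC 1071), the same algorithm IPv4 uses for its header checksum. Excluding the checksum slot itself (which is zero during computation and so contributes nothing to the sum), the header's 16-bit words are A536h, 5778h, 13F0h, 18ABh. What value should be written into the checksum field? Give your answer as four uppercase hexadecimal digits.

D6B5

One's-complement addition (fold any carry out of bit 15 back into bit 0):
  0xA536 + 0x5778 = 0x0FCAE
  0xFCAE + 0x13F0 = 0x1109E → wrap carry → 0x109F
  0x109F + 0x18AB = 0x0294A
One's-complement sum = 0x294A.
Checksum = ~0x294A & 0xFFFF = 0xD6B5.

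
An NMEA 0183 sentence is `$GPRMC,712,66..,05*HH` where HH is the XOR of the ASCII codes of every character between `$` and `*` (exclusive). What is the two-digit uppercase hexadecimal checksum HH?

56

XOR the ASCII codes of the payload characters:
  'G' = 0x47 → acc = 0x47
  'P' = 0x50 → acc = 0x17
  'R' = 0x52 → acc = 0x45
  'M' = 0x4D → acc = 0x08
  'C' = 0x43 → acc = 0x4B
  ',' = 0x2C → acc = 0x67
  '7' = 0x37 → acc = 0x50
  '1' = 0x31 → acc = 0x61
  '2' = 0x32 → acc = 0x53
  ',' = 0x2C → acc = 0x7F
  '6' = 0x36 → acc = 0x49
  '6' = 0x36 → acc = 0x7F
  '.' = 0x2E → acc = 0x51
  '.' = 0x2E → acc = 0x7F
  ',' = 0x2C → acc = 0x53
  '0' = 0x30 → acc = 0x63
  '5' = 0x35 → acc = 0x56
Checksum = 0x56.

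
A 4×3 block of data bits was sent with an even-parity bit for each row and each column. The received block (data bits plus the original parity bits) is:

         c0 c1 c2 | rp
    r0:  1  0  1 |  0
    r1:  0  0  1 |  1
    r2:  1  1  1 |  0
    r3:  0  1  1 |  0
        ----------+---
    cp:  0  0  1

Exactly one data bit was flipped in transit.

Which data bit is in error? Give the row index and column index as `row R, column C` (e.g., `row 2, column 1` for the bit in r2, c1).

row 2, column 2

Recompute each row's even parity and compare to rp:
  r0: data parity 0, sent rp 0 → ok
  r1: data parity 1, sent rp 1 → ok
  r2: data parity 1, sent rp 0 → mismatch
  r3: data parity 0, sent rp 0 → ok
Recompute each column's even parity and compare to cp:
  c0: data parity 0, sent cp 0 → ok
  c1: data parity 0, sent cp 0 → ok
  c2: data parity 0, sent cp 1 → mismatch
Exactly one row (r2) and one column (c2) fail → the flipped bit is at their intersection.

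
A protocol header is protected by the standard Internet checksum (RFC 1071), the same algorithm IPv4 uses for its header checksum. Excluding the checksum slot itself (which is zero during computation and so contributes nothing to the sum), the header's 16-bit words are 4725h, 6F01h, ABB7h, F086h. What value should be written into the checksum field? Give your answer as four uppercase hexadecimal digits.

One's-complement addition (fold any carry out of bit 15 back into bit 0):
  0x4725 + 0x6F01 = 0x0B626
  0xB626 + 0xABB7 = 0x161DD → wrap carry → 0x61DE
  0x61DE + 0xF086 = 0x15264 → wrap carry → 0x5265
One's-complement sum = 0x5265.
Checksum = ~0x5265 & 0xFFFF = 0xAD9A.

AD9A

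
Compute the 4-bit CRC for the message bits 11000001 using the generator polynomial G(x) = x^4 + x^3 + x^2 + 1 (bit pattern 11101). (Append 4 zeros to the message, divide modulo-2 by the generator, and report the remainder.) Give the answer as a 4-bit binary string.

Append 4 zeros: 110000010000. Divide by 11101 (XOR where the leading bit is 1):
  pos 0: 11000 XOR 11101 = 00101
  pos 2: 10100 XOR 11101 = 01001
  pos 3: 10011 XOR 11101 = 01110
  pos 4: 11100 XOR 11101 = 00001
Remainder (last 4 bits) = 1000. This is the CRC / FCS.

1000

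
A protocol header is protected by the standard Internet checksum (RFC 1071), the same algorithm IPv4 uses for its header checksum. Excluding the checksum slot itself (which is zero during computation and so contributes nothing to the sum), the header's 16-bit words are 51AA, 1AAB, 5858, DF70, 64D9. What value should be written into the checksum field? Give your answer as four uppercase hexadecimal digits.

One's-complement addition (fold any carry out of bit 15 back into bit 0):
  0x51AA + 0x1AAB = 0x06C55
  0x6C55 + 0x5858 = 0x0C4AD
  0xC4AD + 0xDF70 = 0x1A41D → wrap carry → 0xA41E
  0xA41E + 0x64D9 = 0x108F7 → wrap carry → 0x08F8
One's-complement sum = 0x08F8.
Checksum = ~0x08F8 & 0xFFFF = 0xF707.

F707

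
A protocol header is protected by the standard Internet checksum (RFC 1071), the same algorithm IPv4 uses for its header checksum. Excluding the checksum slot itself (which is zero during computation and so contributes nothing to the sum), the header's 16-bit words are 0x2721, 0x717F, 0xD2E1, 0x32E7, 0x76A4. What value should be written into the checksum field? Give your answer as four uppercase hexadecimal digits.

EAF1

One's-complement addition (fold any carry out of bit 15 back into bit 0):
  0x2721 + 0x717F = 0x098A0
  0x98A0 + 0xD2E1 = 0x16B81 → wrap carry → 0x6B82
  0x6B82 + 0x32E7 = 0x09E69
  0x9E69 + 0x76A4 = 0x1150D → wrap carry → 0x150E
One's-complement sum = 0x150E.
Checksum = ~0x150E & 0xFFFF = 0xEAF1.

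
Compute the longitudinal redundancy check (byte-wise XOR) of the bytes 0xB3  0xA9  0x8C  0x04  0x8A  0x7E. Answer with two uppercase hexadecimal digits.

XOR the bytes together:
  start with 0xB3
  0xB3 ⊕ 0xA9 = 0x1A
  0x1A ⊕ 0x8C = 0x96
  0x96 ⊕ 0x04 = 0x92
  0x92 ⊕ 0x8A = 0x18
  0x18 ⊕ 0x7E = 0x66

66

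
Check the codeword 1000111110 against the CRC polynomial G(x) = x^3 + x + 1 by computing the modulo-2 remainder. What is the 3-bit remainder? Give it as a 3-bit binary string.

Modulo-2 division of 1000111110 by 1011:
  pos 0: 1000 XOR 1011 = 0011
  pos 2: 1111 XOR 1011 = 0100
  pos 3: 1001 XOR 1011 = 0010
  pos 5: 1011 XOR 1011 = 0000
Remainder = 000 (zero — the frame passes the CRC check).

000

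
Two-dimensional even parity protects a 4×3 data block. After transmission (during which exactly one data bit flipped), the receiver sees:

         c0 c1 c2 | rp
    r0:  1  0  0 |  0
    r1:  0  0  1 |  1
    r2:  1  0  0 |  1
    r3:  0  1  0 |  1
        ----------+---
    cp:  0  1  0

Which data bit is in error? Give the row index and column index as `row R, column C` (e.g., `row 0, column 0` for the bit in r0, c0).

Recompute each row's even parity and compare to rp:
  r0: data parity 1, sent rp 0 → mismatch
  r1: data parity 1, sent rp 1 → ok
  r2: data parity 1, sent rp 1 → ok
  r3: data parity 1, sent rp 1 → ok
Recompute each column's even parity and compare to cp:
  c0: data parity 0, sent cp 0 → ok
  c1: data parity 1, sent cp 1 → ok
  c2: data parity 1, sent cp 0 → mismatch
Exactly one row (r0) and one column (c2) fail → the flipped bit is at their intersection.

row 0, column 2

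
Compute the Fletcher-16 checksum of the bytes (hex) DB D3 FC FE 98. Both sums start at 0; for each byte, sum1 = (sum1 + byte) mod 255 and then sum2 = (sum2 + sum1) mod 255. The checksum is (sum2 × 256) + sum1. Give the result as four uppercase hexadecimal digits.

2844

Running sums (mod 255):
  after byte 0 (DB): sum1=219, sum2=219
  after byte 1 (D3): sum1=175, sum2=139
  after byte 2 (FC): sum1=172, sum2=56
  after byte 3 (FE): sum1=171, sum2=227
  after byte 4 (98): sum1=68, sum2=40
Checksum = sum2·256 + sum1 = 40·256 + 68 = 10308 = 0x2844.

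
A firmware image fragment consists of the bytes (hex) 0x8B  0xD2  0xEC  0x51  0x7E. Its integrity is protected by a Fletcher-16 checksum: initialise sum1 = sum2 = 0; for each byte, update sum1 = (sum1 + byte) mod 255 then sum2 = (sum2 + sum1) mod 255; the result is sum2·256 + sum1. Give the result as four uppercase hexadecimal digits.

EC1B

Running sums (mod 255):
  after byte 0 (0x8B): sum1=139, sum2=139
  after byte 1 (0xD2): sum1=94, sum2=233
  after byte 2 (0xEC): sum1=75, sum2=53
  after byte 3 (0x51): sum1=156, sum2=209
  after byte 4 (0x7E): sum1=27, sum2=236
Checksum = sum2·256 + sum1 = 236·256 + 27 = 60443 = 0xEC1B.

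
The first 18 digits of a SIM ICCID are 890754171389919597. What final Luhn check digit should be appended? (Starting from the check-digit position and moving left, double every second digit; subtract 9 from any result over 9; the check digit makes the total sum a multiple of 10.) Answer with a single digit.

Partial digits right→left: 7 9 5 9 1 9 9 8 3 1 7 1 4 5 7 0 9 8
Double every second digit counting from the check-digit position (so the 1st, 3rd, 5th, ... of the partial from the right).
  doubled (with −9 where >9): 5 1 2 9 6 5 8 5 9 → sum 50
  kept as-is: 9 9 9 8 1 1 5 0 8 → sum 50
Total = 50 + 50 = 100.
Check digit = (10 − (100 mod 10)) mod 10 = 0.

0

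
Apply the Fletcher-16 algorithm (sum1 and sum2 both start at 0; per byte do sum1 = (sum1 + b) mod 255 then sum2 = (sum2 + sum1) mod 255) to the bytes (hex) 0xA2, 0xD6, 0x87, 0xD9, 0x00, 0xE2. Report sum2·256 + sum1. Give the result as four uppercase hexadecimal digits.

Running sums (mod 255):
  after byte 0 (0xA2): sum1=162, sum2=162
  after byte 1 (0xD6): sum1=121, sum2=28
  after byte 2 (0x87): sum1=1, sum2=29
  after byte 3 (0xD9): sum1=218, sum2=247
  after byte 4 (0x00): sum1=218, sum2=210
  after byte 5 (0xE2): sum1=189, sum2=144
Checksum = sum2·256 + sum1 = 144·256 + 189 = 37053 = 0x90BD.

90BD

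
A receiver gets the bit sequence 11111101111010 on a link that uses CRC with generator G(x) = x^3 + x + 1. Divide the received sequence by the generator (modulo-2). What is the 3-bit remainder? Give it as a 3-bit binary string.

100

Modulo-2 division of 11111101111010 by 1011:
  pos 0: 1111 XOR 1011 = 0100
  pos 1: 1001 XOR 1011 = 0010
  pos 3: 1010 XOR 1011 = 0001
  pos 6: 1111 XOR 1011 = 0100
  pos 7: 1001 XOR 1011 = 0010
  pos 9: 1001 XOR 1011 = 0010
Remainder = 100 (nonzero — an error is detected).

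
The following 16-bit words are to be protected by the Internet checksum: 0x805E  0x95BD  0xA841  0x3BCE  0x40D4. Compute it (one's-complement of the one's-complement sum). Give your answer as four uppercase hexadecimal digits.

C4FF

One's-complement addition (fold any carry out of bit 15 back into bit 0):
  0x805E + 0x95BD = 0x1161B → wrap carry → 0x161C
  0x161C + 0xA841 = 0x0BE5D
  0xBE5D + 0x3BCE = 0x0FA2B
  0xFA2B + 0x40D4 = 0x13AFF → wrap carry → 0x3B00
One's-complement sum = 0x3B00.
Checksum = ~0x3B00 & 0xFFFF = 0xC4FF.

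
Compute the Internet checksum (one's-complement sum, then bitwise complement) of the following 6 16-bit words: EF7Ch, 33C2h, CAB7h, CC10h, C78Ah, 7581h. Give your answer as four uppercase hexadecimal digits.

08EC

One's-complement addition (fold any carry out of bit 15 back into bit 0):
  0xEF7C + 0x33C2 = 0x1233E → wrap carry → 0x233F
  0x233F + 0xCAB7 = 0x0EDF6
  0xEDF6 + 0xCC10 = 0x1BA06 → wrap carry → 0xBA07
  0xBA07 + 0xC78A = 0x18191 → wrap carry → 0x8192
  0x8192 + 0x7581 = 0x0F713
One's-complement sum = 0xF713.
Checksum = ~0xF713 & 0xFFFF = 0x08EC.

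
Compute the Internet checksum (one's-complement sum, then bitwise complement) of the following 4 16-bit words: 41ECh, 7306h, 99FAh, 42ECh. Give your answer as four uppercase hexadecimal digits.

One's-complement addition (fold any carry out of bit 15 back into bit 0):
  0x41EC + 0x7306 = 0x0B4F2
  0xB4F2 + 0x99FA = 0x14EEC → wrap carry → 0x4EED
  0x4EED + 0x42EC = 0x091D9
One's-complement sum = 0x91D9.
Checksum = ~0x91D9 & 0xFFFF = 0x6E26.

6E26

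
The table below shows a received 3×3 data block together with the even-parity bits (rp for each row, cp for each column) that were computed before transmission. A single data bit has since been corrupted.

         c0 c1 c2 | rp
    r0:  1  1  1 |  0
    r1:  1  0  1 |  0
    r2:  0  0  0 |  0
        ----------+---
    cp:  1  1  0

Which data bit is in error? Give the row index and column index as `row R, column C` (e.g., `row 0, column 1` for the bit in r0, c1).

Recompute each row's even parity and compare to rp:
  r0: data parity 1, sent rp 0 → mismatch
  r1: data parity 0, sent rp 0 → ok
  r2: data parity 0, sent rp 0 → ok
Recompute each column's even parity and compare to cp:
  c0: data parity 0, sent cp 1 → mismatch
  c1: data parity 1, sent cp 1 → ok
  c2: data parity 0, sent cp 0 → ok
Exactly one row (r0) and one column (c0) fail → the flipped bit is at their intersection.

row 0, column 0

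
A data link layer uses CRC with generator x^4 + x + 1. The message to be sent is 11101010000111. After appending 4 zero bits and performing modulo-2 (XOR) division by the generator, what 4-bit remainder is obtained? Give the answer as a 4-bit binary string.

1101

Append 4 zeros: 111010100001110000. Divide by 10011 (XOR where the leading bit is 1):
  pos 0: 11101 XOR 10011 = 01110
  pos 1: 11100 XOR 10011 = 01111
  pos 2: 11111 XOR 10011 = 01100
  pos 3: 11000 XOR 10011 = 01011
  pos 4: 10110 XOR 10011 = 00101
  pos 6: 10100 XOR 10011 = 00111
  pos 8: 11111 XOR 10011 = 01100
  pos 9: 11001 XOR 10011 = 01010
  pos 10: 10100 XOR 10011 = 00111
  pos 12: 11100 XOR 10011 = 01111
  pos 13: 11110 XOR 10011 = 01101
Remainder (last 4 bits) = 1101. This is the CRC / FCS.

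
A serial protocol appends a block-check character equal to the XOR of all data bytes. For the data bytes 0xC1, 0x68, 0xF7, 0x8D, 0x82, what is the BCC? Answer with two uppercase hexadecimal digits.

51

XOR the bytes together:
  start with 0xC1
  0xC1 ⊕ 0x68 = 0xA9
  0xA9 ⊕ 0xF7 = 0x5E
  0x5E ⊕ 0x8D = 0xD3
  0xD3 ⊕ 0x82 = 0x51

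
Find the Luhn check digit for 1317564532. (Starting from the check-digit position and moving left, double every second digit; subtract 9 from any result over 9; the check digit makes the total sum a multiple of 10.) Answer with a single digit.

7

Partial digits right→left: 2 3 5 4 6 5 7 1 3 1
Double every second digit counting from the check-digit position (so the 1st, 3rd, 5th, ... of the partial from the right).
  doubled (with −9 where >9): 4 1 3 5 6 → sum 19
  kept as-is: 3 4 5 1 1 → sum 14
Total = 19 + 14 = 33.
Check digit = (10 − (33 mod 10)) mod 10 = 7.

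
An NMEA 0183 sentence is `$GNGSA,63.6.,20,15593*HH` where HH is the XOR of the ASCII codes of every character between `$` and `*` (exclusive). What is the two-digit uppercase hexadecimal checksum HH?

XOR the ASCII codes of the payload characters:
  'G' = 0x47 → acc = 0x47
  'N' = 0x4E → acc = 0x09
  'G' = 0x47 → acc = 0x4E
  'S' = 0x53 → acc = 0x1D
  'A' = 0x41 → acc = 0x5C
  ',' = 0x2C → acc = 0x70
  '6' = 0x36 → acc = 0x46
  '3' = 0x33 → acc = 0x75
  '.' = 0x2E → acc = 0x5B
  '6' = 0x36 → acc = 0x6D
  '.' = 0x2E → acc = 0x43
  ',' = 0x2C → acc = 0x6F
  '2' = 0x32 → acc = 0x5D
  '0' = 0x30 → acc = 0x6D
  ',' = 0x2C → acc = 0x41
  '1' = 0x31 → acc = 0x70
  '5' = 0x35 → acc = 0x45
  '5' = 0x35 → acc = 0x70
  '9' = 0x39 → acc = 0x49
  '3' = 0x33 → acc = 0x7A
Checksum = 0x7A.

7A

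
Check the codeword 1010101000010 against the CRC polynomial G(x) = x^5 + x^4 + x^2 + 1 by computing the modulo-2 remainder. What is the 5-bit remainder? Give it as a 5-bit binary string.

Modulo-2 division of 1010101000010 by 110101:
  pos 0: 101010 XOR 110101 = 011111
  pos 1: 111111 XOR 110101 = 001010
  pos 3: 101000 XOR 110101 = 011101
  pos 4: 111010 XOR 110101 = 001111
  pos 6: 111101 XOR 110101 = 001000
Remainder = 10000 (nonzero — an error is detected).

10000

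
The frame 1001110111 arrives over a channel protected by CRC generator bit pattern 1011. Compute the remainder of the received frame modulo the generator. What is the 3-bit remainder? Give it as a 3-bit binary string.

Modulo-2 division of 1001110111 by 1011:
  pos 0: 1001 XOR 1011 = 0010
  pos 2: 1011 XOR 1011 = 0000
Remainder = 111 (nonzero — an error is detected).

111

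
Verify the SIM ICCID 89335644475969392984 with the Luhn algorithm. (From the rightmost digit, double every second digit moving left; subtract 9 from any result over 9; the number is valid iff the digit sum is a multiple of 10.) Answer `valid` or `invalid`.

valid

From the right, keep odd positions and double even positions (subtract 9 from any doubled value over 9):
  doubled (positions 2,4,...): 7 4 6 3 1 8 8 1 6 7 → sum 51
  kept (positions 1,3,...): 4 9 9 9 9 7 4 6 3 9 → sum 69
Total = 120.
120 mod 10 = 0, so the number is valid.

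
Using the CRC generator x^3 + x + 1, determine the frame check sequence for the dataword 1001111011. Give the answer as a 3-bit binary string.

Append 3 zeros: 1001111011000. Divide by 1011 (XOR where the leading bit is 1):
  pos 0: 1001 XOR 1011 = 0010
  pos 2: 1011 XOR 1011 = 0000
  pos 6: 1011 XOR 1011 = 0000
Remainder (last 3 bits) = 000. This is the CRC / FCS.

000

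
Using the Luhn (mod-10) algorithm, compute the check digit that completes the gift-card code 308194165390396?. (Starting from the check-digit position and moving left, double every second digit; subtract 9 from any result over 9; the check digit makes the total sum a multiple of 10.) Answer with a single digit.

4

Partial digits right→left: 6 9 3 0 9 3 5 6 1 4 9 1 8 0 3
Double every second digit counting from the check-digit position (so the 1st, 3rd, 5th, ... of the partial from the right).
  doubled (with −9 where >9): 3 6 9 1 2 9 7 6 → sum 43
  kept as-is: 9 0 3 6 4 1 0 → sum 23
Total = 43 + 23 = 66.
Check digit = (10 − (66 mod 10)) mod 10 = 4.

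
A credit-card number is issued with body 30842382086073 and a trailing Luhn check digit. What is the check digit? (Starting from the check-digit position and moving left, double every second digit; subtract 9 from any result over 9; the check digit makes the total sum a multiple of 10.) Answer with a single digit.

5

Partial digits right→left: 3 7 0 6 8 0 2 8 3 2 4 8 0 3
Double every second digit counting from the check-digit position (so the 1st, 3rd, 5th, ... of the partial from the right).
  doubled (with −9 where >9): 6 0 7 4 6 8 0 → sum 31
  kept as-is: 7 6 0 8 2 8 3 → sum 34
Total = 31 + 34 = 65.
Check digit = (10 − (65 mod 10)) mod 10 = 5.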